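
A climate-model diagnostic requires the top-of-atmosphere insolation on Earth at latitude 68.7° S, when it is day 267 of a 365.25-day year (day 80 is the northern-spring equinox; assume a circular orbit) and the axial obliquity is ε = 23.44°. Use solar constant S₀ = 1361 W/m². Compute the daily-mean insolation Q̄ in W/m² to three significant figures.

Q̄ ≈ 177 W/m²

Solar longitude: λ_s = 360° × (267 − 80)/365.25 = 184.312°.
sin δ = sin 23.44° × sin 184.312° = -0.02991, so δ = -1.714°.
cos H₀ = −tan(-68.7°) tan(-1.714°) = -0.0767, H₀ = 1.6476 rad.
Bracket: H₀ sin φ sin δ + cos φ cos δ sin H₀ = 1.6476×-0.93169×-0.02991 + 0.36325×0.99955×0.99705 = 0.045913 + 0.362015 = 0.407928.
Q̄ = (S₀/π) × [bracket] = (1361/π) × 0.407928 = 176.7 W/m².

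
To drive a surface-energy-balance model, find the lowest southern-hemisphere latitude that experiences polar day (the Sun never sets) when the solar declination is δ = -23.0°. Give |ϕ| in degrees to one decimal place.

|ϕ| = 67.0°

Polar day requires cos h₀ = −tan ϕ tan δ ≤ −1, i.e. tan ϕ tan δ ≥ 1.
The boundary is |tan ϕ| · |tan δ| = 1, so |ϕ| = 90° − |δ| = 90° − 23.0° = 67.0° in the southern hemisphere.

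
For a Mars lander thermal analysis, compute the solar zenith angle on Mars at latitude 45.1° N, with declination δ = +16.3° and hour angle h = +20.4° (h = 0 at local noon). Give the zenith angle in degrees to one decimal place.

cos θ_z = sin φ sin δ + cos φ cos δ cos h = 0.198807 + 0.635008 = 0.833815.
θ_z = arccos(0.833815) = 33.5°.

θ_z = 33.5°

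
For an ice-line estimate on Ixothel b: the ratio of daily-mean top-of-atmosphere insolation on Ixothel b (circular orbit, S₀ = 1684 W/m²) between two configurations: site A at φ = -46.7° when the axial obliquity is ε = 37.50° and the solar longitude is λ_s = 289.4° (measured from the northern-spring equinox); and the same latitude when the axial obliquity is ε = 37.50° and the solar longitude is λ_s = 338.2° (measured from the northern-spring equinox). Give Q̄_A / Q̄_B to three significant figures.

Q̄_A / Q̄_B ≈ 1.46

— Configuration A (φ=-46.7°):
Solar declination: sin δ = sin ε · sin λ_s = sin 37.50° × sin 289.4° = -0.57420, so δ = -35.043°.
cos H₀ = −tan(-46.7°) tan(-35.043°) = -0.7442, H₀ = 2.4102 rad.
Bracket: H₀ sin φ sin δ + cos φ cos δ sin H₀ = 2.4102×-0.72777×-0.57420 + 0.68582×0.81872×0.66791 = 1.007188 + 0.375028 = 1.382216.
Q̄ = (S₀/π) × [bracket] = (1684/π) × 1.382216 = 740.91 W/m².
— Configuration B (φ=-46.7°):
Solar declination: sin δ = sin ε · sin λ_s = sin 37.50° × sin 338.2° = -0.22607, so δ = -13.066°.
cos H₀ = −tan(-46.7°) tan(-13.066°) = -0.2463, H₀ = 1.8196 rad.
Bracket: H₀ sin φ sin δ + cos φ cos δ sin H₀ = 1.8196×-0.72777×-0.22607 + 0.68582×0.97411×0.96920 = 0.299373 + 0.647488 = 0.946861.
Q̄ = (S₀/π) × [bracket] = (1684/π) × 0.946861 = 507.55 W/m².
Ratio Q̄_A / Q̄_B = 740.91 / 507.55 = 1.460.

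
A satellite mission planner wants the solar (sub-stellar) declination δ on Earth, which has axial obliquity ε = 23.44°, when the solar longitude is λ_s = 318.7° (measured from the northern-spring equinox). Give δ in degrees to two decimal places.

sin δ = sin ε · sin λ_s = sin 23.44° × sin 318.7° = -0.262541.
δ = arcsin(-0.262541) = -15.22°.

δ = -15.22°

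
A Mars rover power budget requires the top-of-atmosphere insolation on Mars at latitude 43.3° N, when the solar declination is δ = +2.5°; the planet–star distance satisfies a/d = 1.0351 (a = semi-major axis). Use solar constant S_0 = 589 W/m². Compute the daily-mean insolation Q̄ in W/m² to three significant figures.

Q̄ ≈ 156 W/m²

cos h₀ = −tan(+43.3°) tan(+2.500°) = -0.0411, h₀ = 1.6120 rad.
Bracket: h₀ sin ϕ sin δ + cos ϕ cos δ sin h₀ = 1.6120×0.68582×0.04362 + 0.72777×0.99905×0.99915 = 0.048224 + 0.726461 = 0.774685.
Inverse-square distance factor (a/d)² = 1.0351² = 1.071432.
Q̄ = (S_0/π) × 1.071432 × [bracket] = (589/π) × 1.071432 × 0.774685 = 155.6 W/m².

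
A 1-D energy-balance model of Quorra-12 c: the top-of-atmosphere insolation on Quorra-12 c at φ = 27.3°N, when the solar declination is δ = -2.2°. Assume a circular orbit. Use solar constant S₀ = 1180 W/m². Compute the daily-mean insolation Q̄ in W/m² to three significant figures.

cos H₀ = −tan(+27.3°) tan(-2.200°) = 0.0198, H₀ = 1.5510 rad.
Bracket: H₀ sin φ sin δ + cos φ cos δ sin H₀ = 1.5510×0.45865×-0.03839 + 0.88862×0.99926×0.99980 = -0.027309 + 0.887785 = 0.860476.
Q̄ = (S₀/π) × [bracket] = (1180/π) × 0.860476 = 323.2 W/m².

Q̄ ≈ 323 W/m²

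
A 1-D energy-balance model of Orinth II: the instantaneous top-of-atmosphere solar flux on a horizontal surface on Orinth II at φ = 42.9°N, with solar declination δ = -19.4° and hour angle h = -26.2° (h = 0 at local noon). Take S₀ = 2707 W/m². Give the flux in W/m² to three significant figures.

cos θ_z = sin φ sin δ + cos φ cos δ cos h = -0.226109 + 0.619962 = 0.393853.
Flux = S₀ · cos θ_z = 2707 × 0.393853 = 1066 W/m².

1.07e+03 W/m²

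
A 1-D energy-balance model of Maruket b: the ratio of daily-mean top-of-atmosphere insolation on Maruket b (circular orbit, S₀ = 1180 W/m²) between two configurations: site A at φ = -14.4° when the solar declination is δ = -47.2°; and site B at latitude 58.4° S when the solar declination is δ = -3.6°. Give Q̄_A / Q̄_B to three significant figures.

Q̄_A / Q̄_B ≈ 1.59

— Configuration A (φ=-14.4°):
cos H₀ = −tan(-14.4°) tan(-47.200°) = -0.2773, H₀ = 1.8517 rad.
Bracket: H₀ sin φ sin δ + cos φ cos δ sin H₀ = 1.8517×-0.24869×-0.73373 + 0.96858×0.67944×0.96079 = 0.337882 + 0.632288 = 0.970170.
Q̄ = (S₀/π) × [bracket] = (1180/π) × 0.970170 = 364.40 W/m².
— Configuration B (φ=-58.4°):
cos H₀ = −tan(-58.4°) tan(-3.600°) = -0.1023, H₀ = 1.6732 rad.
Bracket: H₀ sin φ sin δ + cos φ cos δ sin H₀ = 1.6732×-0.85173×-0.06279 + 0.52399×0.99803×0.99476 = 0.089483 + 0.520217 = 0.609700.
Q̄ = (S₀/π) × [bracket] = (1180/π) × 0.609700 = 229.01 W/m².
Ratio Q̄_A / Q̄_B = 364.40 / 229.01 = 1.591.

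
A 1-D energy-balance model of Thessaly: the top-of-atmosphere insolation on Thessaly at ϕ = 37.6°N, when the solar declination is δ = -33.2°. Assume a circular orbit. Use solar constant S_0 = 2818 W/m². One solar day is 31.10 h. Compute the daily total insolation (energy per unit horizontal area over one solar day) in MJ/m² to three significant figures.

22.5 MJ/m²

cos h₀ = −tan(+37.6°) tan(-33.200°) = 0.5039, h₀ = 1.0426 rad.
Bracket: h₀ sin ϕ sin δ + cos ϕ cos δ sin h₀ = 1.0426×0.61015×-0.54756 + 0.79229×0.83676×0.86374 = -0.348326 + 0.572622 = 0.224296.
Q̄ = (S_0/π) × [bracket] = (2818/π) × 0.224296 = 201.19 W/m².
Daily total = Q̄ × 31.10 h × 3600 s/h = 201.19 × 31.10 × 3600 / 10⁶ = 22.53 MJ/m².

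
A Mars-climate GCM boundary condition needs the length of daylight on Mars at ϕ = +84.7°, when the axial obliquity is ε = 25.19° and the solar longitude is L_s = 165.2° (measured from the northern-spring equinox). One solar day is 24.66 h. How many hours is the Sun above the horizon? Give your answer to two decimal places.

Solar declination: sin δ = sin ε · sin L_s = sin 25.19° × sin 165.2° = 0.10872, so δ = +6.242°.
Sunrise equation: cos h₀ = −tan ϕ · tan δ = -1.1790 ≤ −1, so the Sun never sets (polar day) and h₀ = π.
Daylight = 2h₀/(2π) × 24.66 h = (3.1416/π) × 24.66 = 24.66 h.

24.66 h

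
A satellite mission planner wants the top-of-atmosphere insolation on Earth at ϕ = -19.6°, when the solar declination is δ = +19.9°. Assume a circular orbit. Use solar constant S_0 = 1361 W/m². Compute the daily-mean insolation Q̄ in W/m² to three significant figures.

cos h₀ = −tan(-19.6°) tan(+19.900°) = 0.1289, h₀ = 1.4415 rad.
Bracket: h₀ sin ϕ sin δ + cos ϕ cos δ sin h₀ = 1.4415×-0.33545×0.34038 + 0.94206×0.94029×0.99166 = -0.164591 + 0.878422 = 0.713831.
Q̄ = (S_0/π) × [bracket] = (1361/π) × 0.713831 = 309.2 W/m².

Q̄ ≈ 309 W/m²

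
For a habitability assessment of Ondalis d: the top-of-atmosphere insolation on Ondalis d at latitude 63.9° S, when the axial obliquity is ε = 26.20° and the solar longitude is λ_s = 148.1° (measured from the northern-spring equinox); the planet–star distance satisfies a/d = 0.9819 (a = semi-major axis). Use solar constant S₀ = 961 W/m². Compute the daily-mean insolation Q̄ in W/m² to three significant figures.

Q̄ ≈ 44.6 W/m²

Solar declination: sin δ = sin ε · sin λ_s = sin 26.20° × sin 148.1° = 0.23331, so δ = +13.492°.
cos H₀ = −tan(-63.9°) tan(+13.492°) = 0.4898, H₀ = 1.0590 rad.
Bracket: H₀ sin φ sin δ + cos φ cos δ sin H₀ = 1.0590×-0.89803×0.23331 + 0.43994×0.97240×0.87186 = -0.221881 + 0.372980 = 0.151099.
Inverse-square distance factor (a/d)² = 0.9819² = 0.964128.
Q̄ = (S₀/π) × 0.964128 × [bracket] = (961/π) × 0.964128 × 0.151099 = 44.56 W/m².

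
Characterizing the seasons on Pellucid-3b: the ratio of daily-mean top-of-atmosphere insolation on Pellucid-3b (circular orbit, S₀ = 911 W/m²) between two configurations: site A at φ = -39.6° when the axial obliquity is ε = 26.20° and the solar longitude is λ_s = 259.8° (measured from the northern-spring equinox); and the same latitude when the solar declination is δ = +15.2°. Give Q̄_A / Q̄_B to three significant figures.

Q̄_A / Q̄_B ≈ 2.37

— Configuration A (φ=-39.6°):
Solar declination: sin δ = sin ε · sin λ_s = sin 26.20° × sin 259.8° = -0.43453, so δ = -25.755°.
cos H₀ = −tan(-39.6°) tan(-25.755°) = -0.3991, H₀ = 1.9814 rad.
Bracket: H₀ sin φ sin δ + cos φ cos δ sin H₀ = 1.9814×-0.63742×-0.43453 + 0.77051×0.90066×0.91690 = 0.548804 + 0.636299 = 1.185103.
Q̄ = (S₀/π) × [bracket] = (911/π) × 1.185103 = 343.66 W/m².
— Configuration B (φ=-39.6°):
cos H₀ = −tan(-39.6°) tan(+15.200°) = 0.2248, H₀ = 1.3441 rad.
Bracket: H₀ sin φ sin δ + cos φ cos δ sin H₀ = 1.3441×-0.63742×0.26219 + 0.77051×0.96502×0.97441 = -0.224633 + 0.724530 = 0.499897.
Q̄ = (S₀/π) × [bracket] = (911/π) × 0.499897 = 144.96 W/m².
Ratio Q̄_A / Q̄_B = 343.66 / 144.96 = 2.371.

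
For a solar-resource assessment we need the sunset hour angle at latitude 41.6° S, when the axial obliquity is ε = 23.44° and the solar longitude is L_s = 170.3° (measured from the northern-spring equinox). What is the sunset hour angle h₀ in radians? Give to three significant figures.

Solar declination: sin δ = sin ε · sin L_s = sin 23.44° × sin 170.3° = 0.06702, so δ = +3.843°.
cos h₀ = −tan ϕ · tan δ = −tan(-41.6°) × tan(+3.843°) = 0.0596, so h₀ = 1.5111 rad = 86.58°.

h₀ = 1.51 rad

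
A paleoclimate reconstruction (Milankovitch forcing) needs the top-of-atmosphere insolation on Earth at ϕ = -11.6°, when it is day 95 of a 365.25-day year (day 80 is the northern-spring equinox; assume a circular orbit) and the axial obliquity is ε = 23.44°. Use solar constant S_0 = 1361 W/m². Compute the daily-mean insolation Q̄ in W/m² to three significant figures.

Solar longitude: L_s = 360° × (95 − 80)/365.25 = 14.784°.
sin δ = sin 23.44° × sin 14.784° = 0.10151, so δ = +5.826°.
cos h₀ = −tan(-11.6°) tan(+5.826°) = 0.0209, h₀ = 1.5498 rad.
Bracket: h₀ sin ϕ sin δ + cos ϕ cos δ sin h₀ = 1.5498×-0.20108×0.10151 + 0.97958×0.99483×0.99978 = -0.031634 + 0.974301 = 0.942667.
Q̄ = (S_0/π) × [bracket] = (1361/π) × 0.942667 = 408.4 W/m².

Q̄ ≈ 408 W/m²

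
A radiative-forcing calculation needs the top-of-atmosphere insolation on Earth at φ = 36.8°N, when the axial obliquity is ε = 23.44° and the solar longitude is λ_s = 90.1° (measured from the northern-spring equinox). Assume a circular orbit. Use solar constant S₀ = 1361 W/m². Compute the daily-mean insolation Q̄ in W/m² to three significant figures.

Solar declination: sin δ = sin ε · sin λ_s = sin 23.44° × sin 90.1° = 0.39779, so δ = +23.440°.
cos H₀ = −tan(+36.8°) tan(+23.440°) = -0.3243, H₀ = 1.9011 rad.
Bracket: H₀ sin φ sin δ + cos φ cos δ sin H₀ = 1.9011×0.59902×0.39779 + 0.80073×0.91748×0.94594 = 0.453002 + 0.694938 = 1.147940.
Q̄ = (S₀/π) × [bracket] = (1361/π) × 1.147940 = 497.3 W/m².

Q̄ ≈ 497 W/m²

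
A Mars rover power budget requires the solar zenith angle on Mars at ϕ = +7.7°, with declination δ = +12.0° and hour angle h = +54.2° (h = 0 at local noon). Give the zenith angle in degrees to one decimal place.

cos θ_z = sin ϕ sin δ + cos ϕ cos δ cos h = 0.027857 + 0.567016 = 0.594873.
θ_z = arccos(0.594873) = 53.5°.

θ_z = 53.5°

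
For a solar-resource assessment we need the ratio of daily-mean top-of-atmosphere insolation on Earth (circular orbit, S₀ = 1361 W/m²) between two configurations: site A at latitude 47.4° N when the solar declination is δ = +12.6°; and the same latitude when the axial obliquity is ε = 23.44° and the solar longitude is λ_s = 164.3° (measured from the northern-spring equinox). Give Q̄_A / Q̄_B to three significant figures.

— Configuration A (φ=+47.4°):
cos H₀ = −tan(+47.4°) tan(+12.600°) = -0.2431, H₀ = 1.8163 rad.
Bracket: H₀ sin φ sin δ + cos φ cos δ sin H₀ = 1.8163×0.73610×0.21814 + 0.67688×0.97592×0.97001 = 0.291648 + 0.640770 = 0.932418.
Q̄ = (S₀/π) × [bracket] = (1361/π) × 0.932418 = 403.94 W/m².
— Configuration B (φ=+47.4°):
Solar declination: sin δ = sin ε · sin λ_s = sin 23.44° × sin 164.3° = 0.10764, so δ = +6.179°.
cos H₀ = −tan(+47.4°) tan(+6.179°) = -0.1177, H₀ = 1.6888 rad.
Bracket: H₀ sin φ sin δ + cos φ cos δ sin H₀ = 1.6888×0.73610×0.10764 + 0.67688×0.99419×0.99304 = 0.133810 + 0.668264 = 0.802074.
Q̄ = (S₀/π) × [bracket] = (1361/π) × 0.802074 = 347.47 W/m².
Ratio Q̄_A / Q̄_B = 403.94 / 347.47 = 1.163.

Q̄_A / Q̄_B ≈ 1.16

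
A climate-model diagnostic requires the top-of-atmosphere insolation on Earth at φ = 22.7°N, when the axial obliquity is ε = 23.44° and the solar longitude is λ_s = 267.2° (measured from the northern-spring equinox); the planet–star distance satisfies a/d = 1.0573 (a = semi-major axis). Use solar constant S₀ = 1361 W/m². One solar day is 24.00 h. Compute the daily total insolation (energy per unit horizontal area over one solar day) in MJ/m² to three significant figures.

Solar declination: sin δ = sin ε · sin λ_s = sin 23.44° × sin 267.2° = -0.39731, so δ = -23.410°.
cos H₀ = −tan(+22.7°) tan(-23.410°) = 0.1811, H₀ = 1.3887 rad.
Bracket: H₀ sin φ sin δ + cos φ cos δ sin H₀ = 1.3887×0.38591×-0.39731 + 0.92254×0.91768×0.98346 = -0.212924 + 0.832594 = 0.619670.
Inverse-square distance factor (a/d)² = 1.0573² = 1.117883.
Q̄ = (S₀/π) × 1.117883 × [bracket] = (1361/π) × 1.117883 × 0.619670 = 300.10 W/m².
Daily total = Q̄ × 24.00 h × 3600 s/h = 300.10 × 24.00 × 3600 / 10⁶ = 25.93 MJ/m².

25.9 MJ/m²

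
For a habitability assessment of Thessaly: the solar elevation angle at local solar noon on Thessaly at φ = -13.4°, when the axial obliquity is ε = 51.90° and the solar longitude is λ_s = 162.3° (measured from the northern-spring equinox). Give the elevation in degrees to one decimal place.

62.8°

Solar declination: sin δ = sin ε · sin λ_s = sin 51.90° × sin 162.3° = 0.23925, so δ = +13.843°.
At local noon the hour angle is zero, so the zenith angle equals |φ − δ| = |-13.4° − (+13.843°)| = 27.243°.
Elevation = 90° − 27.243° = 62.8°.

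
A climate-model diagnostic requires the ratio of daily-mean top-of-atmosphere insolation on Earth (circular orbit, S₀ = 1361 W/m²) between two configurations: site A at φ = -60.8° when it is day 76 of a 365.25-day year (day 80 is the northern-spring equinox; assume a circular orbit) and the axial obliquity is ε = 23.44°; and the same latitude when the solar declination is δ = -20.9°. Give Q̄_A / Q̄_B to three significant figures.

— Configuration A (φ=-60.8°):
Solar longitude: λ_s = 360° × (76 − 80)/365.25 = -3.943°, i.e. -3.943° + 360° = 356.057°.
sin δ = sin 23.44° × sin 356.057° = -0.02735, so δ = -1.567°.
cos H₀ = −tan(-60.8°) tan(-1.567°) = -0.0490, H₀ = 1.6198 rad.
Bracket: H₀ sin φ sin δ + cos φ cos δ sin H₀ = 1.6198×-0.87292×-0.02735 + 0.48786×0.99963×0.99880 = 0.038672 + 0.487094 = 0.525766.
Q̄ = (S₀/π) × [bracket] = (1361/π) × 0.525766 = 227.77 W/m².
— Configuration B (φ=-60.8°):
cos H₀ = −tan(-60.8°) tan(-20.900°) = -0.6833, H₀ = 2.3230 rad.
Bracket: H₀ sin φ sin δ + cos φ cos δ sin H₀ = 2.3230×-0.87292×-0.35674 + 0.48786×0.93420×0.73017 = 0.723395 + 0.332781 = 1.056176.
Q̄ = (S₀/π) × [bracket] = (1361/π) × 1.056176 = 457.56 W/m².
Ratio Q̄_A / Q̄_B = 227.77 / 457.56 = 0.4978.

Q̄_A / Q̄_B ≈ 0.498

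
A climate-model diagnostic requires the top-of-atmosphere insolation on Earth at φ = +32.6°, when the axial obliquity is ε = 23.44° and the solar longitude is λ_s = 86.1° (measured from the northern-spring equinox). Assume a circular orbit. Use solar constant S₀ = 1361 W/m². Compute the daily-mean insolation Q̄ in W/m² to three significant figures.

Solar declination: sin δ = sin ε · sin λ_s = sin 23.44° × sin 86.1° = 0.39687, so δ = +23.382°.
cos H₀ = −tan(+32.6°) tan(+23.382°) = -0.2765, H₀ = 1.8510 rad.
Bracket: H₀ sin φ sin δ + cos φ cos δ sin H₀ = 1.8510×0.53877×0.39687 + 0.84245×0.91788×0.96101 = 0.395784 + 0.743118 = 1.138902.
Q̄ = (S₀/π) × [bracket] = (1361/π) × 1.138902 = 493.4 W/m².

Q̄ ≈ 493 W/m²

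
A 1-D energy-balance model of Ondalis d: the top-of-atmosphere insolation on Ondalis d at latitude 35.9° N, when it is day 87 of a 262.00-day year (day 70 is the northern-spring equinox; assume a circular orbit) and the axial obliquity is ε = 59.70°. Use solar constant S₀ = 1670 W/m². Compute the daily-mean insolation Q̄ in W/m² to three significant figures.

Q̄ ≈ 586 W/m²

Solar longitude: λ_s = 360° × (87 − 70)/262.00 = 23.359°.
sin δ = sin 59.70° × sin 23.359° = 0.34233, so δ = +20.019°.
cos H₀ = −tan(+35.9°) tan(+20.019°) = -0.2637, H₀ = 1.8377 rad.
Bracket: H₀ sin φ sin δ + cos φ cos δ sin H₀ = 1.8377×0.58637×0.34233 + 0.81004×0.93958×0.96459 = 0.368885 + 0.734147 = 1.103032.
Q̄ = (S₀/π) × [bracket] = (1670/π) × 1.103032 = 586.3 W/m².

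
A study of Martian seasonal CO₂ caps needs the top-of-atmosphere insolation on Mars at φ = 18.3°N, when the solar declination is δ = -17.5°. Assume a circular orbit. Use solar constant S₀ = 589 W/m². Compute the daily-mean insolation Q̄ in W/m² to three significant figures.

cos H₀ = −tan(+18.3°) tan(-17.500°) = 0.1043, H₀ = 1.4663 rad.
Bracket: H₀ sin φ sin δ + cos φ cos δ sin H₀ = 1.4663×0.31399×-0.30071 + 0.94943×0.95372×0.99455 = -0.138448 + 0.900555 = 0.762107.
Q̄ = (S₀/π) × [bracket] = (589/π) × 0.762107 = 142.9 W/m².

Q̄ ≈ 143 W/m²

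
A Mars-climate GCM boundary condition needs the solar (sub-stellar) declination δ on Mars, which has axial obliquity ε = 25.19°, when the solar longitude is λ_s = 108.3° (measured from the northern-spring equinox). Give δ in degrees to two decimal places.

sin δ = sin ε · sin λ_s = sin 25.19° × sin 108.3° = 0.404096.
δ = arcsin(0.404096) = +23.83°.

δ = +23.83°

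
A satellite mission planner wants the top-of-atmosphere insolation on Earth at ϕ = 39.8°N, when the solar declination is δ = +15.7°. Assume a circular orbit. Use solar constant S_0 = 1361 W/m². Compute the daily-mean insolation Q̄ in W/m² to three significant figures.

Q̄ ≈ 447 W/m²

cos h₀ = −tan(+39.8°) tan(+15.700°) = -0.2342, h₀ = 1.8072 rad.
Bracket: h₀ sin ϕ sin δ + cos ϕ cos δ sin h₀ = 1.8072×0.64011×0.27060 + 0.76828×0.96269×0.97219 = 0.313032 + 0.719047 = 1.032079.
Q̄ = (S_0/π) × [bracket] = (1361/π) × 1.032079 = 447.1 W/m².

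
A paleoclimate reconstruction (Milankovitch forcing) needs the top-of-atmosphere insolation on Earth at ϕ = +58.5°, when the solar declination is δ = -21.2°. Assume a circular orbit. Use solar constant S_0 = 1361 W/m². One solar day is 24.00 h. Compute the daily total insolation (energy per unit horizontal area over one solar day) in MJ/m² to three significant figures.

3.90 MJ/m²

cos h₀ = −tan(+58.5°) tan(-21.200°) = 0.6330, h₀ = 0.8854 rad.
Bracket: h₀ sin ϕ sin δ + cos ϕ cos δ sin h₀ = 0.8854×0.85264×-0.36162 + 0.52250×0.93232×0.77419 = -0.272997 + 0.377137 = 0.104140.
Q̄ = (S_0/π) × [bracket] = (1361/π) × 0.104140 = 45.116 W/m².
Daily total = Q̄ × 24.00 h × 3600 s/h = 45.116 × 24.00 × 3600 / 10⁶ = 3.898 MJ/m².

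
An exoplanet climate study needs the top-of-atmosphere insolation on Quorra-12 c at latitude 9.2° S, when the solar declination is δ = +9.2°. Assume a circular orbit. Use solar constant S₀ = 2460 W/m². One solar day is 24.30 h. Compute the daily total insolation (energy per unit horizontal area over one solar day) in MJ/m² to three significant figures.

cos H₀ = −tan(-9.2°) tan(+9.200°) = 0.0262, H₀ = 1.5446 rad.
Bracket: H₀ sin φ sin δ + cos φ cos δ sin H₀ = 1.5446×-0.15988×0.15988 + 0.98714×0.98714×0.99966 = -0.039482 + 0.974114 = 0.934632.
Q̄ = (S₀/π) × [bracket] = (2460/π) × 0.934632 = 731.86 W/m².
Daily total = Q̄ × 24.30 h × 3600 s/h = 731.86 × 24.30 × 3600 / 10⁶ = 64.02 MJ/m².

64.0 MJ/m²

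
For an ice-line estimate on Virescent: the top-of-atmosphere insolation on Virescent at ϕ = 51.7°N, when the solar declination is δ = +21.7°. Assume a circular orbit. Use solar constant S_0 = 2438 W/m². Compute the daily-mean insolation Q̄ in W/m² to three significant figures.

cos h₀ = −tan(+51.7°) tan(+21.700°) = -0.5039, h₀ = 2.0989 rad.
Bracket: h₀ sin ϕ sin δ + cos ϕ cos δ sin h₀ = 2.0989×0.78478×0.36975 + 0.61978×0.92913×0.86377 = 0.609043 + 0.497407 = 1.106450.
Q̄ = (S_0/π) × [bracket] = (2438/π) × 1.106450 = 858.6 W/m².

Q̄ ≈ 859 W/m²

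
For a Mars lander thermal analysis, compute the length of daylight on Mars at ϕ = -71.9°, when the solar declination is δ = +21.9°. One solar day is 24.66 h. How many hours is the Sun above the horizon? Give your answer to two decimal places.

0.00 h

cos h₀ = −tan ϕ · tan δ = 1.2299 ≥ 1, so the Sun never rises (polar night) and h₀ = 0.
Daylight = 2h₀/(2π) × 24.66 h = (0.0000/π) × 24.66 = 0.00 h.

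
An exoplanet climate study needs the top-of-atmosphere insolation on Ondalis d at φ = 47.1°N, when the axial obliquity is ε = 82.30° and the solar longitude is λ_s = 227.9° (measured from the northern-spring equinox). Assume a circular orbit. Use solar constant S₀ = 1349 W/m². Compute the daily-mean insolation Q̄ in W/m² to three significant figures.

Q̄ ≈ 0.00 W/m²

Solar declination: sin δ = sin ε · sin λ_s = sin 82.30° × sin 227.9° = -0.73529, so δ = -47.331°.
cos H₀ = −tan(+47.1°) tan(-47.331°) = 1.1675 ≥ 1 ⇒ polar night, H₀ = 0 and Q̄ = 0.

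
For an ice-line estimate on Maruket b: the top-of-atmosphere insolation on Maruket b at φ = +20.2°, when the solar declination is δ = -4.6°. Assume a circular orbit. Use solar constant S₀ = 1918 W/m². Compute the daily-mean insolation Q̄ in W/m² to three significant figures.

cos H₀ = −tan(+20.2°) tan(-4.600°) = 0.0296, H₀ = 1.5412 rad.
Bracket: H₀ sin φ sin δ + cos φ cos δ sin H₀ = 1.5412×0.34530×-0.08020 + 0.93849×0.99678×0.99956 = -0.042681 + 0.935056 = 0.892375.
Q̄ = (S₀/π) × [bracket] = (1918/π) × 0.892375 = 544.8 W/m².

Q̄ ≈ 545 W/m²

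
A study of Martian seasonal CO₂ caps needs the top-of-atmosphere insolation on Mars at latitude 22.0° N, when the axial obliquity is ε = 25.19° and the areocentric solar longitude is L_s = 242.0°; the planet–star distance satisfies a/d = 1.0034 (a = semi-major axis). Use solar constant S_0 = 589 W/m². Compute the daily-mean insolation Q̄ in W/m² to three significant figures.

Q̄ ≈ 123 W/m²

sin δ = sin 25.19° × sin 242.0° = -0.37580, so δ = -22.074°.
cos h₀ = −tan(+22.0°) tan(-22.074°) = 0.1638, h₀ = 1.4062 rad.
Bracket: h₀ sin ϕ sin δ + cos ϕ cos δ sin h₀ = 1.4062×0.37461×-0.37580 + 0.92718×0.92670×0.98649 = -0.197963 + 0.847610 = 0.649647.
Inverse-square distance factor (a/d)² = 1.0034² = 1.006812.
Q̄ = (S_0/π) × 1.006812 × [bracket] = (589/π) × 1.006812 × 0.649647 = 122.6 W/m².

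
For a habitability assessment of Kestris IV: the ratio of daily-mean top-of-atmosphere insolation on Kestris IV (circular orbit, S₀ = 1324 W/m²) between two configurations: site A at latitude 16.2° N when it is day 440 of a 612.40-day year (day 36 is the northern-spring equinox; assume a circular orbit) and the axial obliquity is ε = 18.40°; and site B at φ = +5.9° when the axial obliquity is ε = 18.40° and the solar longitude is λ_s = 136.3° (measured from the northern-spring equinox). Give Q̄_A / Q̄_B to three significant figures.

Q̄_A / Q̄_B ≈ 0.807

— Configuration A (φ=+16.2°):
Solar longitude: λ_s = 360° × (440 − 36)/612.40 = 237.492°.
sin δ = sin 18.40° × sin 237.492° = -0.26619, so δ = -15.438°.
cos H₀ = −tan(+16.2°) tan(-15.438°) = 0.0802, H₀ = 1.4905 rad.
Bracket: H₀ sin φ sin δ + cos φ cos δ sin H₀ = 1.4905×0.27899×-0.26619 + 0.96029×0.96392×0.99678 = -0.110691 + 0.922662 = 0.811971.
Q̄ = (S₀/π) × [bracket] = (1324/π) × 0.811971 = 342.20 W/m².
— Configuration B (φ=+5.9°):
Solar declination: sin δ = sin ε · sin λ_s = sin 18.40° × sin 136.3° = 0.21808, so δ = +12.596°.
cos H₀ = −tan(+5.9°) tan(+12.596°) = -0.0231, H₀ = 1.5939 rad.
Bracket: H₀ sin φ sin δ + cos φ cos δ sin H₀ = 1.5939×0.10279×0.21808 + 0.99470×0.97593×0.99973 = 0.035730 + 0.970495 = 1.006225.
Q̄ = (S₀/π) × [bracket] = (1324/π) × 1.006225 = 424.07 W/m².
Ratio Q̄_A / Q̄_B = 342.20 / 424.07 = 0.8069.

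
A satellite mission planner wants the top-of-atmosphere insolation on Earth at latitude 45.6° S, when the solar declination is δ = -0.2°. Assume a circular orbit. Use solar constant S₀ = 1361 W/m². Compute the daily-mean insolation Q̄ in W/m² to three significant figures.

Q̄ ≈ 305 W/m²

cos H₀ = −tan(-45.6°) tan(-0.200°) = -0.0036, H₀ = 1.5744 rad.
Bracket: H₀ sin φ sin δ + cos φ cos δ sin H₀ = 1.5744×-0.71447×-0.00349 + 0.69966×0.99999×0.99999 = 0.003926 + 0.699646 = 0.703572.
Q̄ = (S₀/π) × [bracket] = (1361/π) × 0.703572 = 304.8 W/m².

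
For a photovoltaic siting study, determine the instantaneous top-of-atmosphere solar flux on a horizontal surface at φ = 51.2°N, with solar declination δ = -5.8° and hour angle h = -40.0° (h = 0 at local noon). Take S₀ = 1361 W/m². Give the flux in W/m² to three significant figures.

543 W/m²

cos θ_z = sin φ sin δ + cos φ cos δ cos h = -0.078757 + 0.477549 = 0.398792.
Flux = S₀ · cos θ_z = 1361 × 0.398792 = 542.8 W/m².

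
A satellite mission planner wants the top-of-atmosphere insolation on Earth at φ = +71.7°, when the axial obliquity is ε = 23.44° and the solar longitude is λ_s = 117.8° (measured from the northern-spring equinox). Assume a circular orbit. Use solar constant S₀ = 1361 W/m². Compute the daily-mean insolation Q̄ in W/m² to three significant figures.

Solar declination: sin δ = sin ε · sin λ_s = sin 23.44° × sin 117.8° = 0.35188, so δ = +20.602°.
cos H₀ = −tan(+71.7°) tan(+20.602°) = -1.1367 ≤ −1 ⇒ polar day, H₀ = π.
Bracket: H₀ sin φ sin δ + cos φ cos δ sin H₀ = 3.1416×0.94943×0.35188 + 0.31399×0.93605×0.00000 = 1.049563 + 0.000000 = 1.049563.
Q̄ = (S₀/π) × [bracket] = (1361/π) × 1.049563 = 454.7 W/m².

Q̄ ≈ 455 W/m²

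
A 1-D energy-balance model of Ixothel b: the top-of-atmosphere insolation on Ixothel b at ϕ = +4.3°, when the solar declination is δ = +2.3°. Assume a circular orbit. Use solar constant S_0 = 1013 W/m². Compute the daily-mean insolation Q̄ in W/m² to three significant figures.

Q̄ ≈ 323 W/m²

cos h₀ = −tan(+4.3°) tan(+2.300°) = -0.0030, h₀ = 1.5738 rad.
Bracket: h₀ sin ϕ sin δ + cos ϕ cos δ sin h₀ = 1.5738×0.07498×0.04013 + 0.99719×0.99919×1.00000 = 0.004735 + 0.996382 = 1.001117.
Q̄ = (S_0/π) × [bracket] = (1013/π) × 1.001117 = 322.8 W/m².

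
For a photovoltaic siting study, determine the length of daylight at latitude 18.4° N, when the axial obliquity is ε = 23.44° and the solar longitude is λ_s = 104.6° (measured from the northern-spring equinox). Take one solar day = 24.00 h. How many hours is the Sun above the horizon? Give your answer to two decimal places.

Solar declination: sin δ = sin ε · sin λ_s = sin 23.44° × sin 104.6° = 0.38494, so δ = +22.640°.
cos H₀ = −tan φ · tan δ = −tan(+18.4°) × tan(+22.640°) = -0.1387, so H₀ = 1.7100 rad = 97.98°.
Daylight = 2H₀/(2π) × 24.00 h = (1.7100/π) × 24.00 = 13.06 h.

13.06 h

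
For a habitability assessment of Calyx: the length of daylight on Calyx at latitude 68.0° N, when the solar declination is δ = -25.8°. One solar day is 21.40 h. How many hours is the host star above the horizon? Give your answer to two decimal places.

0.00 h

cos H₀ = −tan φ · tan δ = 1.1965 ≥ 1, so the host star never rises (polar night) and H₀ = 0.
Daylight = 2H₀/(2π) × 21.40 h = (0.0000/π) × 21.40 = 0.00 h.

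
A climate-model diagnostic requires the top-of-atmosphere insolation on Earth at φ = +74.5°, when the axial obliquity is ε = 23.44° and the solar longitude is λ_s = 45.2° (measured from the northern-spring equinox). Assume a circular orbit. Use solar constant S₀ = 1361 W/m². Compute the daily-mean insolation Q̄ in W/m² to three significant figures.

Solar declination: sin δ = sin ε · sin λ_s = sin 23.44° × sin 45.2° = 0.28226, so δ = +16.395°.
cos H₀ = −tan(+74.5°) tan(+16.395°) = -1.0609 ≤ −1 ⇒ polar day, H₀ = π.
Bracket: H₀ sin φ sin δ + cos φ cos δ sin H₀ = 3.1416×0.96363×0.28226 + 0.26724×0.95934×0.00000 = 0.854497 + 0.000000 = 0.854497.
Q̄ = (S₀/π) × [bracket] = (1361/π) × 0.854497 = 370.2 W/m².

Q̄ ≈ 370 W/m²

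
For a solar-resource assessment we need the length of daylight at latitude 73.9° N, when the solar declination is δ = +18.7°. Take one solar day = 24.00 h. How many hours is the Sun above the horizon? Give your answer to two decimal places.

24.00 h

Sunrise equation: cos h₀ = −tan ϕ · tan δ = -1.1727 ≤ −1, so the Sun never sets (polar day) and h₀ = π.
Daylight = 2h₀/(2π) × 24.00 h = (3.1416/π) × 24.00 = 24.00 h.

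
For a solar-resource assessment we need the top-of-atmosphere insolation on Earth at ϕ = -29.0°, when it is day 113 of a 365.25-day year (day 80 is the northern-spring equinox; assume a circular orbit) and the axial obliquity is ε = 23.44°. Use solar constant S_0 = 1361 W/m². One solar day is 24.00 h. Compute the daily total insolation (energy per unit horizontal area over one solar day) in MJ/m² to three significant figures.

Solar longitude: L_s = 360° × (113 − 80)/365.25 = 32.526°.
sin δ = sin 23.44° × sin 32.526° = 0.21388, so δ = +12.350°.
cos h₀ = −tan(-29.0°) tan(+12.350°) = 0.1214, h₀ = 1.4491 rad.
Bracket: h₀ sin ϕ sin δ + cos ϕ cos δ sin h₀ = 1.4491×-0.48481×0.21388 + 0.87462×0.97686×0.99261 = -0.150259 + 0.848067 = 0.697808.
Q̄ = (S_0/π) × [bracket] = (1361/π) × 0.697808 = 302.30 W/m².
Daily total = Q̄ × 24.00 h × 3600 s/h = 302.30 × 24.00 × 3600 / 10⁶ = 26.12 MJ/m².

26.1 MJ/m²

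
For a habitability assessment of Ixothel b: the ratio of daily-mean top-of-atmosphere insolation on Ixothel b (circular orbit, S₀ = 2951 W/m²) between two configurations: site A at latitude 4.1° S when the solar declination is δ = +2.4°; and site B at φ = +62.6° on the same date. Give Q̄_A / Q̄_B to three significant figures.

Q̄_A / Q̄_B ≈ 1.91

— Configuration A (φ=-4.1°):
cos H₀ = −tan(-4.1°) tan(+2.400°) = 0.0030, H₀ = 1.5678 rad.
Bracket: H₀ sin φ sin δ + cos φ cos δ sin H₀ = 1.5678×-0.07150×0.04188 + 0.99744×0.99912×1.00000 = -0.004695 + 0.996562 = 0.991867.
Q̄ = (S₀/π) × [bracket] = (2951/π) × 0.991867 = 931.69 W/m².
— Configuration B (φ=+62.6°):
cos H₀ = −tan(+62.6°) tan(+2.400°) = -0.0809, H₀ = 1.6517 rad.
Bracket: H₀ sin φ sin δ + cos φ cos δ sin H₀ = 1.6517×0.88782×0.04188 + 0.46020×0.99912×0.99673 = 0.061413 + 0.458291 = 0.519704.
Q̄ = (S₀/π) × [bracket] = (2951/π) × 0.519704 = 488.17 W/m².
Ratio Q̄_A / Q̄_B = 931.69 / 488.17 = 1.909.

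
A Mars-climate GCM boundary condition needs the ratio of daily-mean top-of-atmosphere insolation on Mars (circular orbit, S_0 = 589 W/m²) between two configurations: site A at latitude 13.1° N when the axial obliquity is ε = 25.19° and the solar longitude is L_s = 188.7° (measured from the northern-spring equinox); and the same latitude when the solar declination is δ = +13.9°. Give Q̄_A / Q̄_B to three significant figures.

— Configuration A (ϕ=+13.1°):
Solar declination: sin δ = sin ε · sin L_s = sin 25.19° × sin 188.7° = -0.06438, so δ = -3.691°.
cos h₀ = −tan(+13.1°) tan(-3.691°) = 0.0150, h₀ = 1.5558 rad.
Bracket: h₀ sin ϕ sin δ + cos ϕ cos δ sin h₀ = 1.5558×0.22665×-0.06438 + 0.97398×0.99793×0.99989 = -0.022702 + 0.971857 = 0.949155.
Q̄ = (S_0/π) × [bracket] = (589/π) × 0.949155 = 177.95 W/m².
— Configuration B (ϕ=+13.1°):
cos h₀ = −tan(+13.1°) tan(+13.900°) = -0.0576, h₀ = 1.6284 rad.
Bracket: h₀ sin ϕ sin δ + cos ϕ cos δ sin h₀ = 1.6284×0.22665×0.24023 + 0.97398×0.97072×0.99834 = 0.088663 + 0.943892 = 1.032555.
Q̄ = (S_0/π) × [bracket] = (589/π) × 1.032555 = 193.59 W/m².
Ratio Q̄_A / Q̄_B = 177.95 / 193.59 = 0.9192.

Q̄_A / Q̄_B ≈ 0.919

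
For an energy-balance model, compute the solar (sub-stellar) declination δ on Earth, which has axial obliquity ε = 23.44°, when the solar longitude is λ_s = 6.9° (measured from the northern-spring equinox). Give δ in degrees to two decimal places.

δ = +2.74°

sin δ = sin ε · sin λ_s = sin 23.44° × sin 6.9° = 0.047789.
δ = arcsin(0.047789) = +2.74°.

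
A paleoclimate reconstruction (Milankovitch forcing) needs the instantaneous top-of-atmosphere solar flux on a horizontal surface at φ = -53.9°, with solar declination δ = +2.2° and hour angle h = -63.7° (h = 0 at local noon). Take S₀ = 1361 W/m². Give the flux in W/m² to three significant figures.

cos θ_z = sin φ sin δ + cos φ cos δ cos h = -0.031017 + 0.260864 = 0.229847.
Flux = S₀ · cos θ_z = 1361 × 0.229847 = 312.8 W/m².

313 W/m²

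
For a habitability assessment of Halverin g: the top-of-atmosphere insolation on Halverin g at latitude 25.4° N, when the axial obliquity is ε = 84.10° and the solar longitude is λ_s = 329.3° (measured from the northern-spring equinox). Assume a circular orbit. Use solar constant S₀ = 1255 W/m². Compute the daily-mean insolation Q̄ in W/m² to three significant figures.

Solar declination: sin δ = sin ε · sin λ_s = sin 84.10° × sin 329.3° = -0.50784, so δ = -30.520°.
cos H₀ = −tan(+25.4°) tan(-30.520°) = 0.2799, H₀ = 1.2871 rad.
Bracket: H₀ sin φ sin δ + cos φ cos δ sin H₀ = 1.2871×0.42894×-0.50784 + 0.90334×0.86145×0.96002 = -0.280373 + 0.747071 = 0.466698.
Q̄ = (S₀/π) × [bracket] = (1255/π) × 0.466698 = 186.4 W/m².

Q̄ ≈ 186 W/m²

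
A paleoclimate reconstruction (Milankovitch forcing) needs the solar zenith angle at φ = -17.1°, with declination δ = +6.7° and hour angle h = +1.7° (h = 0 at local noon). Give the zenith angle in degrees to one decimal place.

cos θ_z = sin φ sin δ + cos φ cos δ cos h = -0.034306 + 0.948848 = 0.914542.
θ_z = arccos(0.914542) = 23.9°.

θ_z = 23.9°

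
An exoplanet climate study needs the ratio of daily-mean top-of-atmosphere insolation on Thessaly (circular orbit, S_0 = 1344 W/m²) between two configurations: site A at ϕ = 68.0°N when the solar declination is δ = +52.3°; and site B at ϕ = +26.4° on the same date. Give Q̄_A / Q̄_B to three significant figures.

Q̄_A / Q̄_B ≈ 1.89

— Configuration A (ϕ=+68.0°):
cos h₀ = −tan(+68.0°) tan(+52.300°) = -3.2024 ≤ −1 ⇒ polar day, h₀ = π.
Bracket: h₀ sin ϕ sin δ + cos ϕ cos δ sin h₀ = 3.1416×0.92718×0.79122 + 0.37461×0.61153×0.00000 = 2.304688 + 0.000000 = 2.304688.
Q̄ = (S_0/π) × [bracket] = (1344/π) × 2.304688 = 985.97 W/m².
— Configuration B (ϕ=+26.4°):
cos h₀ = −tan(+26.4°) tan(+52.300°) = -0.6423, h₀ = 2.2683 rad.
Bracket: h₀ sin ϕ sin δ + cos ϕ cos δ sin h₀ = 2.2683×0.44464×0.79122 + 0.89571×0.61153×0.76648 = 0.798006 + 0.419842 = 1.217848.
Q̄ = (S_0/π) × [bracket] = (1344/π) × 1.217848 = 521.01 W/m².
Ratio Q̄_A / Q̄_B = 985.97 / 521.01 = 1.892.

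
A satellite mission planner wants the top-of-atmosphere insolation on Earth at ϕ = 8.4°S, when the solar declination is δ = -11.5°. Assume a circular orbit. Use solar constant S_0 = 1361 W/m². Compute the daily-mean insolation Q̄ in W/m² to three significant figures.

Q̄ ≈ 440 W/m²

cos h₀ = −tan(-8.4°) tan(-11.500°) = -0.0300, h₀ = 1.6008 rad.
Bracket: h₀ sin ϕ sin δ + cos ϕ cos δ sin h₀ = 1.6008×-0.14608×-0.19937 + 0.98927×0.97992×0.99955 = 0.046622 + 0.968969 = 1.015591.
Q̄ = (S_0/π) × [bracket] = (1361/π) × 1.015591 = 440.0 W/m².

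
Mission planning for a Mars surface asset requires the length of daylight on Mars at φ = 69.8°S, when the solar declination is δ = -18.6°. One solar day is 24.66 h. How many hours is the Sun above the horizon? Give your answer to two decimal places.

cos H₀ = −tan φ · tan δ = −tan(-69.8°) × tan(-18.600°) = -0.9147, so H₀ = 2.7255 rad = 156.16°.
Daylight = 2H₀/(2π) × 24.66 h = (2.7255/π) × 24.66 = 21.39 h.

21.39 h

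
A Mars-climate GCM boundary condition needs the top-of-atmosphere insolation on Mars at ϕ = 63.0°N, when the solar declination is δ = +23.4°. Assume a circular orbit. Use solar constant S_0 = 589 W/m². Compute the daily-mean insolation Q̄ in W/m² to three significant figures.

Q̄ ≈ 213 W/m²

cos h₀ = −tan(+63.0°) tan(+23.400°) = -0.8493, h₀ = 2.5854 rad.
Bracket: h₀ sin ϕ sin δ + cos ϕ cos δ sin h₀ = 2.5854×0.89101×0.39715 + 0.45399×0.91775×0.52791 = 0.914882 + 0.219953 = 1.134835.
Q̄ = (S_0/π) × [bracket] = (589/π) × 1.134835 = 212.8 W/m².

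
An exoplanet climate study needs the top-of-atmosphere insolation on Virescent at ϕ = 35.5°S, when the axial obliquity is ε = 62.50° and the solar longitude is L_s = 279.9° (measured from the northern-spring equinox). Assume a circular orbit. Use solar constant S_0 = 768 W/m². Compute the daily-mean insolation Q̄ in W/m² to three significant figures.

Q̄ ≈ 390 W/m²

Solar declination: sin δ = sin ε · sin L_s = sin 62.50° × sin 279.9° = -0.87380, so δ = -60.904°.
cos h₀ = −tan(-35.5°) tan(-60.904°) = -1.2817 ≤ −1 ⇒ polar day, h₀ = π.
Bracket: h₀ sin ϕ sin δ + cos ϕ cos δ sin h₀ = 3.1416×-0.58070×-0.87380 + 0.81412×0.48628×0.00000 = 1.594097 + 0.000000 = 1.594097.
Q̄ = (S_0/π) × [bracket] = (768/π) × 1.594097 = 389.7 W/m².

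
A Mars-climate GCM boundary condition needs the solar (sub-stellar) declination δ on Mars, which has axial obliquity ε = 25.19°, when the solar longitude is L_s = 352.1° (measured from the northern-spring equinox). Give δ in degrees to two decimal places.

sin δ = sin ε · sin L_s = sin 25.19° × sin 352.1° = -0.058499.
δ = arcsin(-0.058499) = -3.35°.

δ = -3.35°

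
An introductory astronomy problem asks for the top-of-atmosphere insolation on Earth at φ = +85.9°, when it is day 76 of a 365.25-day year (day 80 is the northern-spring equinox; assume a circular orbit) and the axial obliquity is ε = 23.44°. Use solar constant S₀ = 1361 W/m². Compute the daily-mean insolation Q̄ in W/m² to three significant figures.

Solar longitude: λ_s = 360° × (76 − 80)/365.25 = -3.943°, i.e. -3.943° + 360° = 356.057°.
sin δ = sin 23.44° × sin 356.057° = -0.02735, so δ = -1.567°.
cos H₀ = −tan(+85.9°) tan(-1.567°) = 0.3817, H₀ = 1.1792 rad.
Bracket: H₀ sin φ sin δ + cos φ cos δ sin H₀ = 1.1792×0.99744×-0.02735 + 0.07150×0.99963×0.92429 = -0.032169 + 0.066062 = 0.033893.
Q̄ = (S₀/π) × [bracket] = (1361/π) × 0.033893 = 14.68 W/m².

Q̄ ≈ 14.7 W/m²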